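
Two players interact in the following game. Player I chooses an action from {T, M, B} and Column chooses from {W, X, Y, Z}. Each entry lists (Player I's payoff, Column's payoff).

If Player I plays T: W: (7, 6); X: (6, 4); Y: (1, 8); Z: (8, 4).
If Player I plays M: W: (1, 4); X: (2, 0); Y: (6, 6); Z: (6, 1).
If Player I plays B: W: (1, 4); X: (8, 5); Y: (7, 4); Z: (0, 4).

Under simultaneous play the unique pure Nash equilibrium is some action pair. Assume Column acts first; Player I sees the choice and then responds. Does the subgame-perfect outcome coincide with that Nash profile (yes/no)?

no

Solve by backward induction (Column leads).
- W: Player I compares 7, 1, 1 and picks T; Column would get 6.
- X: Player I compares 6, 2, 8 and picks B; Column would get 5.
- Y: Player I compares 1, 6, 7 and picks B; Column would get 4.
- Z: Player I compares 8, 6, 0 and picks T; Column would get 4.
Among 6, 5, 4, 4, the best is 6 at W. Subgame-perfect outcome: (T, W) with payoffs (7, 6).
Under simultaneous play:
Player I's best replies: W→T; X→B; Y→B; Z→T.
Column's best replies: T→Y; M→Y; B→X.
Only (B, X) has each player best-responding; Nash payoffs (8, 5).
Sequential outcome (T, W) differs from the Nash profile (B, X).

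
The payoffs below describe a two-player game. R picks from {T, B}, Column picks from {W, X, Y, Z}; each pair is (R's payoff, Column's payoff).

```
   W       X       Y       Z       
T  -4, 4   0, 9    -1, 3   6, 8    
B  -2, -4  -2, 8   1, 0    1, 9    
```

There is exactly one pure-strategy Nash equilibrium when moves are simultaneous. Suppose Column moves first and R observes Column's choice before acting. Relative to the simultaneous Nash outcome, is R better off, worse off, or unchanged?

Solve by backward induction (Column leads).
- W → R plays B (best of -4, -2); Column gets -4.
- X → R plays T (best of 0, -2); Column gets 9.
- Y → R plays B (best of -1, 1); Column gets 0.
- Z → R plays T (best of 6, 1); Column gets 8.
Among -4, 9, 0, 8, the best is 9 at X. Subgame-perfect outcome: (T, X) with payoffs (0, 9).
Now find the simultaneous Nash equilibrium.
R's best replies: W→B; X→T; Y→B; Z→T.
Column's best replies: T→X; B→Z.
The unique mutual best reply is (T, X), giving (0, 9).
R earns 0 sequentially versus 0 at the Nash outcome: unchanged.

unchanged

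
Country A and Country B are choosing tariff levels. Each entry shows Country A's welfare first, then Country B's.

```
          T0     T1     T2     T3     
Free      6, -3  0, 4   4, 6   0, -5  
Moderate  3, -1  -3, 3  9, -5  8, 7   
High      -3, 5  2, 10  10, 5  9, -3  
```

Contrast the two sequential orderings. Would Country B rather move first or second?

If Country A leads: Country B's best replies are Free→T2, Moderate→T3, High→T1; Country A's induced payoffs 4, 8, 2; outcome (Moderate, T3), payoffs (8, 7).
If Country B leads: Country A's best replies are T0→Free, T1→High, T2→High, T3→High; Country B's induced payoffs -3, 10, 5, -3; outcome (High, T1), payoffs (2, 10).
Country B gets 10 moving first and 7 moving second, so Country B prefers to move first.

first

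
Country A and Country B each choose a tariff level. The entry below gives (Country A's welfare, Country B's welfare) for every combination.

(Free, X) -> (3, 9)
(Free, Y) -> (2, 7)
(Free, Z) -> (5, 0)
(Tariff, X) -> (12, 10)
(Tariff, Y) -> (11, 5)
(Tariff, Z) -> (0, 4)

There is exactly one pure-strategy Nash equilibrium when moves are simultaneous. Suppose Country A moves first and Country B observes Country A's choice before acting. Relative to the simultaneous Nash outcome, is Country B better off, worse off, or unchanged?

unchanged

Work backward from Country B's decision.
- Free: BR = X, leader payoff 3.
- Tariff: BR = X, leader payoff 12.
Country A's induced payoffs are 3, 12, so Country A commits to Tariff. Subgame-perfect outcome: (Tariff, X) with payoffs (12, 10).
For the simultaneous game, intersect best replies.
Country A's best replies: X→Tariff; Y→Tariff; Z→Free.
Country B's best replies: Free→X; Tariff→X.
The unique mutual best reply is (Tariff, X), giving (12, 10).
Country B earns 10 sequentially versus 10 at the Nash outcome: unchanged.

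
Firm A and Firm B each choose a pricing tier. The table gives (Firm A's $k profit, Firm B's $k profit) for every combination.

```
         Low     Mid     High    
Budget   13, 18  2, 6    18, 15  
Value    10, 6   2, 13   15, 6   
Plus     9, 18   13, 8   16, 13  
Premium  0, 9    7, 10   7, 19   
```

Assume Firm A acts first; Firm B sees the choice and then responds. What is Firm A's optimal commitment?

Work backward from Firm B's decision.
- Budget → Firm B plays Low (best of 18, 6, 15); Firm A gets 13.
- Value → Firm B plays Mid (best of 6, 13, 6); Firm A gets 2.
- Plus → Firm B plays Low (best of 18, 8, 13); Firm A gets 9.
- Premium → Firm B plays High (best of 9, 10, 19); Firm A gets 7.
Among 13, 2, 9, 7, the best is 13 at Budget. Subgame-perfect outcome: (Budget, Low) with payoffs (13, 18).

Budget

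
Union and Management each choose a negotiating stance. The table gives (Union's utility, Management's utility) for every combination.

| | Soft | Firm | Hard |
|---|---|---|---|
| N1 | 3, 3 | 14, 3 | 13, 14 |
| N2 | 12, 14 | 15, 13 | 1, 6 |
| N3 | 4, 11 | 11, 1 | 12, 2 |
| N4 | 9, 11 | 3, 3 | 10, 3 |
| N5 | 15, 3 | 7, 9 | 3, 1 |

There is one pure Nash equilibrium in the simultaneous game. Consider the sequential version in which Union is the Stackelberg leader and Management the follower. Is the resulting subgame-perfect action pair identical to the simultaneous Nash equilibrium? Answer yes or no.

yes

Solve by backward induction (Union leads).
- N1: BR = Hard, leader payoff 13.
- N2: BR = Soft, leader payoff 12.
- N3: BR = Soft, leader payoff 4.
- N4: BR = Soft, leader payoff 9.
- N5: BR = Firm, leader payoff 7.
Union's induced payoffs are 13, 12, 4, 9, 7, so Union commits to N1. Subgame-perfect outcome: (N1, Hard) with payoffs (13, 14).
Now find the simultaneous Nash equilibrium.
Union's best replies: Soft→N5; Firm→N2; Hard→N1.
Management's best replies: N1→Hard; N2→Soft; N3→Soft; N4→Soft; N5→Firm.
Only (N1, Hard) has each player best-responding; Nash payoffs (13, 14).
Sequential outcome (N1, Hard) coincides with the Nash profile (N1, Hard).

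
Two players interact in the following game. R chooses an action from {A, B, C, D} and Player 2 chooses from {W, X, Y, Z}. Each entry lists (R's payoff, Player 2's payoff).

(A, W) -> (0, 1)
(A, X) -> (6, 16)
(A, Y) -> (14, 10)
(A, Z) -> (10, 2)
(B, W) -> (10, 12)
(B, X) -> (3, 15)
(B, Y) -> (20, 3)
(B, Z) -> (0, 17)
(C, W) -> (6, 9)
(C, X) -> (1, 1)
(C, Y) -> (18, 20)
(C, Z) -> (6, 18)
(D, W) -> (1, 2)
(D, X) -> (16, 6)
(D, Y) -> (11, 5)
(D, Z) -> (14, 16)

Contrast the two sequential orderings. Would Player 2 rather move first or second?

second

If R leads: Player 2's best replies are A→X, B→Z, C→Y, D→Z; R's induced payoffs 6, 0, 18, 14; outcome (C, Y), payoffs (18, 20).
If Player 2 leads: R's best replies are W→B, X→D, Y→B, Z→D; Player 2's induced payoffs 12, 6, 3, 16; outcome (D, Z), payoffs (14, 16).
Player 2 gets 16 moving first and 20 moving second, so Player 2 prefers to move second.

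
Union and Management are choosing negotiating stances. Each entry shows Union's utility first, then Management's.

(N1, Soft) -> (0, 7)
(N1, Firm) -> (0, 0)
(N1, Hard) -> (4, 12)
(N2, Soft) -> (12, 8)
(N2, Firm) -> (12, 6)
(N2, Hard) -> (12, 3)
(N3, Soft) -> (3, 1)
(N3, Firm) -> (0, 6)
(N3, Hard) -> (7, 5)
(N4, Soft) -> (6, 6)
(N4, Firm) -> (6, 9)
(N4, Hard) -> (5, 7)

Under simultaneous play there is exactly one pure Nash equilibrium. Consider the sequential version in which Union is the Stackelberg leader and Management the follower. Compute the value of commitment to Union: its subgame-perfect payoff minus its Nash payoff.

Management best-responds to each possible Union move:
- N1: BR = Hard, leader payoff 4.
- N2: BR = Soft, leader payoff 12.
- N3: BR = Firm, leader payoff 0.
- N4: BR = Firm, leader payoff 6.
Union's induced payoffs are 4, 12, 0, 6, so Union commits to N2. Subgame-perfect outcome: (N2, Soft) with payoffs (12, 8).
Under simultaneous play:
Union's best replies: Soft→N2; Firm→N2; Hard→N2.
Management's best replies: N1→Hard; N2→Soft; N3→Firm; N4→Firm.
Only (N2, Soft) has each player best-responding; Nash payoffs (12, 8).
Union's commitment gain: 12 − 12 = 0.

0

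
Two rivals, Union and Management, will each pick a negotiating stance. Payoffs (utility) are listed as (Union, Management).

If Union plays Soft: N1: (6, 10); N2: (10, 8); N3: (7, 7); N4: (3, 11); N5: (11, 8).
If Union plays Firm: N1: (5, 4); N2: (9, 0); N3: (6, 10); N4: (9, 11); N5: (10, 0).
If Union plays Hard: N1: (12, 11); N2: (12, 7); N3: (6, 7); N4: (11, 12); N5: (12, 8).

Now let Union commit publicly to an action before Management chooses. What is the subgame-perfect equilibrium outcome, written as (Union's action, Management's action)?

Work backward from Management's decision.
- Soft: Management compares 10, 8, 7, 11, 8 and picks N4; Union would get 3.
- Firm: Management compares 4, 0, 10, 11, 0 and picks N4; Union would get 9.
- Hard: Management compares 11, 7, 7, 12, 8 and picks N4; Union would get 11.
Union's induced payoffs are 3, 9, 11, so Union commits to Hard. Subgame-perfect outcome: (Hard, N4) with payoffs (11, 12).

(Hard, N4)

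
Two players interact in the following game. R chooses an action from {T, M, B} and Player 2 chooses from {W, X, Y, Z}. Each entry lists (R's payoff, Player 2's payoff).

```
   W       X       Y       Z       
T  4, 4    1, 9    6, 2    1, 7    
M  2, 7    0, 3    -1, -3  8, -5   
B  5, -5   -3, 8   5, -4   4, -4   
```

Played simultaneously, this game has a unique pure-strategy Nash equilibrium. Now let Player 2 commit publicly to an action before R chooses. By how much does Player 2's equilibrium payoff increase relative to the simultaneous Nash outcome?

R best-responds to each possible Player 2 move:
- W: R compares 4, 2, 5 and picks B; Player 2 would get -5.
- X: R compares 1, 0, -3 and picks T; Player 2 would get 9.
- Y: R compares 6, -1, 5 and picks T; Player 2 would get 2.
- Z: R compares 1, 8, 4 and picks M; Player 2 would get -5.
Player 2's induced payoffs are -5, 9, 2, -5, so Player 2 commits to X. Subgame-perfect outcome: (T, X) with payoffs (1, 9).
For the simultaneous game, intersect best replies.
R's best replies: W→B; X→T; Y→T; Z→M.
Player 2's best replies: T→X; M→W; B→X.
Only (T, X) has each player best-responding; Nash payoffs (1, 9).
Player 2's commitment gain: 9 − 9 = 0.

0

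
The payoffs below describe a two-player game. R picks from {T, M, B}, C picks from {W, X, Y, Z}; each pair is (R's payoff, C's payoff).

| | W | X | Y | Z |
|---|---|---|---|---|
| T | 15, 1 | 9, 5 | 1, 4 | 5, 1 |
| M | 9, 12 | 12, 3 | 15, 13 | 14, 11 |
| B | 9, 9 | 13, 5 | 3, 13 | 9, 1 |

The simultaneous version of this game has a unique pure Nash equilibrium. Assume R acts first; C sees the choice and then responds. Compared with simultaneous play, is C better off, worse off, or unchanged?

unchanged

Work backward from C's decision.
- T: BR = X, leader payoff 9.
- M: BR = Y, leader payoff 15.
- B: BR = Y, leader payoff 3.
Maximizing over 9, 15, 3, R chooses M. Subgame-perfect outcome: (M, Y) with payoffs (15, 13).
Under simultaneous play:
R's best replies: W→T; X→B; Y→M; Z→M.
C's best replies: T→X; M→Y; B→Y.
Only (M, Y) has each player best-responding; Nash payoffs (15, 13).
C earns 13 sequentially versus 13 at the Nash outcome: unchanged.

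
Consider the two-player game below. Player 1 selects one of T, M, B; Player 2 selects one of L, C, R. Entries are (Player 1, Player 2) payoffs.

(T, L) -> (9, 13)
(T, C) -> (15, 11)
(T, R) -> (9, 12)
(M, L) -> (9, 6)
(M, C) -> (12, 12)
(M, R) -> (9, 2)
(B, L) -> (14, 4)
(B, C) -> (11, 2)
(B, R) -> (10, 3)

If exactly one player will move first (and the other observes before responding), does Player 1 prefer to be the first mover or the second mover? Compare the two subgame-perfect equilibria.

If Player 1 leads: Player 2's best replies are T→L, M→C, B→L; Player 1's induced payoffs 9, 12, 14; outcome (B, L), payoffs (14, 4).
If Player 2 leads: Player 1's best replies are L→B, C→T, R→B; Player 2's induced payoffs 4, 11, 3; outcome (T, C), payoffs (15, 11).
Player 1 gets 14 moving first and 15 moving second, so Player 1 prefers to move second.

second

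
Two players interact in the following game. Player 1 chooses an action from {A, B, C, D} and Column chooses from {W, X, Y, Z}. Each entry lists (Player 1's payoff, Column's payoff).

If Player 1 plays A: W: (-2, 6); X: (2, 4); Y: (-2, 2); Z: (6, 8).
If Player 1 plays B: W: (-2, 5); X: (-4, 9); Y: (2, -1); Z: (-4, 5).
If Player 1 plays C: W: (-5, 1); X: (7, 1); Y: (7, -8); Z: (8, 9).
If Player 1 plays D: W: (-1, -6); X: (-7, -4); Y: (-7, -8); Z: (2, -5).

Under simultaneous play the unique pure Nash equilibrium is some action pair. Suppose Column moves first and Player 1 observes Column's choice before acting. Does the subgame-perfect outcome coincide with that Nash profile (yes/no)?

Backward induction with Column moving first.
- W → Player 1 plays D (best of -2, -2, -5, -1); Column gets -6.
- X → Player 1 plays C (best of 2, -4, 7, -7); Column gets 1.
- Y → Player 1 plays C (best of -2, 2, 7, -7); Column gets -8.
- Z → Player 1 plays C (best of 6, -4, 8, 2); Column gets 9.
Column's induced payoffs are -6, 1, -8, 9, so Column commits to Z. Subgame-perfect outcome: (C, Z) with payoffs (8, 9).
Under simultaneous play:
Player 1's best replies: W→D; X→C; Y→C; Z→C.
Column's best replies: A→Z; B→X; C→Z; D→X.
The unique mutual best reply is (C, Z), giving (8, 9).
Sequential outcome (C, Z) coincides with the Nash profile (C, Z).

yes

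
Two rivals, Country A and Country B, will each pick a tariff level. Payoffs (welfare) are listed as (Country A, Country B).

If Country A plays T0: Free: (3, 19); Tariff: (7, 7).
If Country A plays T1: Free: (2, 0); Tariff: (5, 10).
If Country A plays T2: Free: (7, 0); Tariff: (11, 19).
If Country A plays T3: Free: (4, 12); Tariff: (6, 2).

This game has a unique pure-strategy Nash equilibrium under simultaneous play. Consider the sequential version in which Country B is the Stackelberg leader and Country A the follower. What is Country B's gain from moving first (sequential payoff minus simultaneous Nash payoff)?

Work backward from Country A's decision.
- Free: Country A compares 3, 2, 7, 4 and picks T2; Country B would get 0.
- Tariff: Country A compares 7, 5, 11, 6 and picks T2; Country B would get 19.
Among 0, 19, the best is 19 at Tariff. Subgame-perfect outcome: (T2, Tariff) with payoffs (11, 19).
Now find the simultaneous Nash equilibrium.
Country A's best replies: Free→T2; Tariff→T2.
Country B's best replies: T0→Free; T1→Tariff; T2→Tariff; T3→Free.
Only (T2, Tariff) has each player best-responding; Nash payoffs (11, 19).
Country B's commitment gain: 19 − 19 = 0.

0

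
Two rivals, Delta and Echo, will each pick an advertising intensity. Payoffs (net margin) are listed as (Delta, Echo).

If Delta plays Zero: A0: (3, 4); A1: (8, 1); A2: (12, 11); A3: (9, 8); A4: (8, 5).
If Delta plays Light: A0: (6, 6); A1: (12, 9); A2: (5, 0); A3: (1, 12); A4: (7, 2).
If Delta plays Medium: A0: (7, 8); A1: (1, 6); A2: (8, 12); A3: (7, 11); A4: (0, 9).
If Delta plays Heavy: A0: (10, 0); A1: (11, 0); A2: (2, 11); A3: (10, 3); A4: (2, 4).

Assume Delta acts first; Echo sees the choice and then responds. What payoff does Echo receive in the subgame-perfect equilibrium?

Solve by backward induction (Delta leads).
- Zero → Echo plays A2 (best of 4, 1, 11, 8, 5); Delta gets 12.
- Light → Echo plays A3 (best of 6, 9, 0, 12, 2); Delta gets 1.
- Medium → Echo plays A2 (best of 8, 6, 12, 11, 9); Delta gets 8.
- Heavy → Echo plays A2 (best of 0, 0, 11, 3, 4); Delta gets 2.
Among 12, 1, 8, 2, the best is 12 at Zero. Subgame-perfect outcome: (Zero, A2) with payoffs (12, 11).

11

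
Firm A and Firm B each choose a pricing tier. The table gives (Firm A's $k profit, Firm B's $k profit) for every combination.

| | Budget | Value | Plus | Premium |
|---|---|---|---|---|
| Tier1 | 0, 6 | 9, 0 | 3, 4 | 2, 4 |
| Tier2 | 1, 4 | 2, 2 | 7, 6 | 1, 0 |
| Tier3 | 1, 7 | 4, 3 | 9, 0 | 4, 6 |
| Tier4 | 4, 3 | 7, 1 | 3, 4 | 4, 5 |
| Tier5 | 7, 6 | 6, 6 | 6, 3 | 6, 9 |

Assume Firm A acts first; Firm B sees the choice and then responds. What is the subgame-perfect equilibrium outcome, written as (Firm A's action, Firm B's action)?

(Tier2, Plus)

Backward induction with Firm A moving first.
- Tier1: BR = Budget, leader payoff 0.
- Tier2: BR = Plus, leader payoff 7.
- Tier3: BR = Budget, leader payoff 1.
- Tier4: BR = Premium, leader payoff 4.
- Tier5: BR = Premium, leader payoff 6.
Maximizing over 0, 7, 1, 4, 6, Firm A chooses Tier2. Subgame-perfect outcome: (Tier2, Plus) with payoffs (7, 6).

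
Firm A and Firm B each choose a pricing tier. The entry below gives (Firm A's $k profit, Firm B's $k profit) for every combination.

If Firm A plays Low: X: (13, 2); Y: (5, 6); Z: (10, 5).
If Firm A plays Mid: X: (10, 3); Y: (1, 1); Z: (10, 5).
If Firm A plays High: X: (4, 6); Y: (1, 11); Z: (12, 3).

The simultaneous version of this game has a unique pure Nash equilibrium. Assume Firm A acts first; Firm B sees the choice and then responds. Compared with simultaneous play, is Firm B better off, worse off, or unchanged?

worse off

Backward induction with Firm A moving first.
- Low: Firm B compares 2, 6, 5 and picks Y; Firm A would get 5.
- Mid: Firm B compares 3, 1, 5 and picks Z; Firm A would get 10.
- High: Firm B compares 6, 11, 3 and picks Y; Firm A would get 1.
Maximizing over 5, 10, 1, Firm A chooses Mid. Subgame-perfect outcome: (Mid, Z) with payoffs (10, 5).
Under simultaneous play:
Firm A's best replies: X→Low; Y→Low; Z→High.
Firm B's best replies: Low→Y; Mid→Z; High→Y.
Only (Low, Y) has each player best-responding; Nash payoffs (5, 6).
Firm B earns 5 sequentially versus 6 at the Nash outcome: worse off.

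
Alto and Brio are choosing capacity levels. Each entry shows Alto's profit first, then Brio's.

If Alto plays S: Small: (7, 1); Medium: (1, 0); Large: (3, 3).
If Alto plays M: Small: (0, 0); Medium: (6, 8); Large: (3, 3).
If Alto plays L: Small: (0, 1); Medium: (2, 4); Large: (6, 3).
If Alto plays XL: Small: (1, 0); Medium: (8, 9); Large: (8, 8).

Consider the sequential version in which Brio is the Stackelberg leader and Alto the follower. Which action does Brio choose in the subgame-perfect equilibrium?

Medium

Solve by backward induction (Brio leads).
- Small: BR = S, leader payoff 1.
- Medium: BR = XL, leader payoff 9.
- Large: BR = XL, leader payoff 8.
Maximizing over 1, 9, 8, Brio chooses Medium. Subgame-perfect outcome: (XL, Medium) with payoffs (8, 9).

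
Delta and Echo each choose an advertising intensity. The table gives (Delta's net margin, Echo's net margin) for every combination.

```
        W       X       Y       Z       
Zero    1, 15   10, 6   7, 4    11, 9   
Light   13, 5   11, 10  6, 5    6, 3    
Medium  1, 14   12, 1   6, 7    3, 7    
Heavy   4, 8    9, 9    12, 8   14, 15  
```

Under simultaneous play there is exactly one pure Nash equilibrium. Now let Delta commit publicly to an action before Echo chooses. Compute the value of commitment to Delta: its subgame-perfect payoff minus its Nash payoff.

0

Echo best-responds to each possible Delta move:
- Zero: Echo compares 15, 6, 4, 9 and picks W; Delta would get 1.
- Light: Echo compares 5, 10, 5, 3 and picks X; Delta would get 11.
- Medium: Echo compares 14, 1, 7, 7 and picks W; Delta would get 1.
- Heavy: Echo compares 8, 9, 8, 15 and picks Z; Delta would get 14.
Among 1, 11, 1, 14, the best is 14 at Heavy. Subgame-perfect outcome: (Heavy, Z) with payoffs (14, 15).
Now find the simultaneous Nash equilibrium.
Delta's best replies: W→Light; X→Medium; Y→Heavy; Z→Heavy.
Echo's best replies: Zero→W; Light→X; Medium→W; Heavy→Z.
Only (Heavy, Z) has each player best-responding; Nash payoffs (14, 15).
Delta's commitment gain: 14 − 14 = 0.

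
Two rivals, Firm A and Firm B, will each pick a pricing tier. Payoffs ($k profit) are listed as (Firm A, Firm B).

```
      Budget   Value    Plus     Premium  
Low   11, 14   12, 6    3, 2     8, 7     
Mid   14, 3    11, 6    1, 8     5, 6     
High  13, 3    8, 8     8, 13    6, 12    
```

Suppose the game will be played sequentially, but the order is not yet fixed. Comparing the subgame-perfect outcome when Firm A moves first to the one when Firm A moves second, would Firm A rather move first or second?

If Firm A leads: Firm B's best replies are Low→Budget, Mid→Plus, High→Plus; Firm A's induced payoffs 11, 1, 8; outcome (Low, Budget), payoffs (11, 14).
If Firm B leads: Firm A's best replies are Budget→Mid, Value→Low, Plus→High, Premium→Low; Firm B's induced payoffs 3, 6, 13, 7; outcome (High, Plus), payoffs (8, 13).
Firm A gets 11 moving first and 8 moving second, so Firm A prefers to move first.

first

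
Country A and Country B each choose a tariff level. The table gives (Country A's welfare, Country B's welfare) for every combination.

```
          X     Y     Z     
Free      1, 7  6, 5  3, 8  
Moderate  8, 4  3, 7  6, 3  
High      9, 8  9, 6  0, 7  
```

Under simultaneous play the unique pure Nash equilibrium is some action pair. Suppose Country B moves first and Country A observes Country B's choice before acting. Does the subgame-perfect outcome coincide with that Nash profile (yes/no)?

yes

Backward induction with Country B moving first.
- X → Country A plays High (best of 1, 8, 9); Country B gets 8.
- Y → Country A plays High (best of 6, 3, 9); Country B gets 6.
- Z → Country A plays Moderate (best of 3, 6, 0); Country B gets 3.
Among 8, 6, 3, the best is 8 at X. Subgame-perfect outcome: (High, X) with payoffs (9, 8).
Under simultaneous play:
Country A's best replies: X→High; Y→High; Z→Moderate.
Country B's best replies: Free→Z; Moderate→Y; High→X.
Only (High, X) has each player best-responding; Nash payoffs (9, 8).
Sequential outcome (High, X) coincides with the Nash profile (High, X).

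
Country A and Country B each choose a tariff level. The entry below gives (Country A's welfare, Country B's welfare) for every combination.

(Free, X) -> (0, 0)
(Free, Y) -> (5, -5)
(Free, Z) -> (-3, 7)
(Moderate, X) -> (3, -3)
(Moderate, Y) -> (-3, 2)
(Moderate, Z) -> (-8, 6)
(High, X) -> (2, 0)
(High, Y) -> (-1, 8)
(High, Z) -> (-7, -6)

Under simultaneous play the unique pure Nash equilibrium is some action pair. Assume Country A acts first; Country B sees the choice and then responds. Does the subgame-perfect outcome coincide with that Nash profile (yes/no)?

no

Work backward from Country B's decision.
- Free: BR = Z, leader payoff -3.
- Moderate: BR = Z, leader payoff -8.
- High: BR = Y, leader payoff -1.
Maximizing over -3, -8, -1, Country A chooses High. Subgame-perfect outcome: (High, Y) with payoffs (-1, 8).
For the simultaneous game, intersect best replies.
Country A's best replies: X→Moderate; Y→Free; Z→Free.
Country B's best replies: Free→Z; Moderate→Z; High→Y.
The unique mutual best reply is (Free, Z), giving (-3, 7).
Sequential outcome (High, Y) differs from the Nash profile (Free, Z).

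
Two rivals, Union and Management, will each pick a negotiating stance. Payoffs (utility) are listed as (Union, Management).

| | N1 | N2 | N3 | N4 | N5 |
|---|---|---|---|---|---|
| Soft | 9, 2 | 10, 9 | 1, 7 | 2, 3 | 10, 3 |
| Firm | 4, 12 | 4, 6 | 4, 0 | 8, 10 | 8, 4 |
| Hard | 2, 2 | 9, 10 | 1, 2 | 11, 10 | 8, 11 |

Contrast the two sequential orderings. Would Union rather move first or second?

second

If Union leads: Management's best replies are Soft→N2, Firm→N1, Hard→N5; Union's induced payoffs 10, 4, 8; outcome (Soft, N2), payoffs (10, 9).
If Management leads: Union's best replies are N1→Soft, N2→Soft, N3→Firm, N4→Hard, N5→Soft; Management's induced payoffs 2, 9, 0, 10, 3; outcome (Hard, N4), payoffs (11, 10).
Union gets 10 moving first and 11 moving second, so Union prefers to move second.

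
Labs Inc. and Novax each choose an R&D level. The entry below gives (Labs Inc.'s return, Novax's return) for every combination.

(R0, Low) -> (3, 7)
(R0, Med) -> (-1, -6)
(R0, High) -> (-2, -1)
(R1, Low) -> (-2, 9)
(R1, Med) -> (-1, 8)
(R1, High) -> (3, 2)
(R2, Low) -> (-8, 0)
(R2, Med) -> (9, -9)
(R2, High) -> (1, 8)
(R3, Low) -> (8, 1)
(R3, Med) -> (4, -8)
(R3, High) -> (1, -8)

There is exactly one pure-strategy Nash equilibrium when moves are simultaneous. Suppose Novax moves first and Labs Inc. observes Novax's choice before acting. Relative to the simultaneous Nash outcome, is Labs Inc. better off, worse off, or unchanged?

Work backward from Labs Inc.'s decision.
- Low: BR = R3, leader payoff 1.
- Med: BR = R2, leader payoff -9.
- High: BR = R1, leader payoff 2.
Novax's induced payoffs are 1, -9, 2, so Novax commits to High. Subgame-perfect outcome: (R1, High) with payoffs (3, 2).
Under simultaneous play:
Labs Inc.'s best replies: Low→R3; Med→R2; High→R1.
Novax's best replies: R0→Low; R1→Low; R2→High; R3→Low.
The unique mutual best reply is (R3, Low), giving (8, 1).
Labs Inc. earns 3 sequentially versus 8 at the Nash outcome: worse off.

worse off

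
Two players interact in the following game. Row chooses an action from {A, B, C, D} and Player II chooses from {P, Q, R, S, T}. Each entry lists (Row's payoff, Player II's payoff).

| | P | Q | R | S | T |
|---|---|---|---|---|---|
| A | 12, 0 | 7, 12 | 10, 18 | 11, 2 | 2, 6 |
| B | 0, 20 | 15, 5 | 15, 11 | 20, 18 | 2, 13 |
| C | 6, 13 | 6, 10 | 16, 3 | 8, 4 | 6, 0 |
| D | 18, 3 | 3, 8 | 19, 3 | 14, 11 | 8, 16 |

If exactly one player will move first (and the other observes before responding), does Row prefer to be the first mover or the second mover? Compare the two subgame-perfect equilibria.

If Row leads: Player II's best replies are A→R, B→P, C→P, D→T; Row's induced payoffs 10, 0, 6, 8; outcome (A, R), payoffs (10, 18).
If Player II leads: Row's best replies are P→D, Q→B, R→D, S→B, T→D; Player II's induced payoffs 3, 5, 3, 18, 16; outcome (B, S), payoffs (20, 18).
Row gets 10 moving first and 20 moving second, so Row prefers to move second.

second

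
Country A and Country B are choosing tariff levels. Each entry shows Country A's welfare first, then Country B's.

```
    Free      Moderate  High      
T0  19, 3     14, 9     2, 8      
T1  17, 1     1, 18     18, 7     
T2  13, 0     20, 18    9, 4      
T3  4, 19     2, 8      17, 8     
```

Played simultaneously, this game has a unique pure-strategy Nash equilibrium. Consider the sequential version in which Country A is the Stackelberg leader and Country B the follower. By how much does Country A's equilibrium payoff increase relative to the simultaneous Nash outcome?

Work backward from Country B's decision.
- T0 → Country B plays Moderate (best of 3, 9, 8); Country A gets 14.
- T1 → Country B plays Moderate (best of 1, 18, 7); Country A gets 1.
- T2 → Country B plays Moderate (best of 0, 18, 4); Country A gets 20.
- T3 → Country B plays Free (best of 19, 8, 8); Country A gets 4.
Among 14, 1, 20, 4, the best is 20 at T2. Subgame-perfect outcome: (T2, Moderate) with payoffs (20, 18).
For the simultaneous game, intersect best replies.
Country A's best replies: Free→T0; Moderate→T2; High→T1.
Country B's best replies: T0→Moderate; T1→Moderate; T2→Moderate; T3→Free.
Only (T2, Moderate) has each player best-responding; Nash payoffs (20, 18).
Country A's commitment gain: 20 − 20 = 0.

0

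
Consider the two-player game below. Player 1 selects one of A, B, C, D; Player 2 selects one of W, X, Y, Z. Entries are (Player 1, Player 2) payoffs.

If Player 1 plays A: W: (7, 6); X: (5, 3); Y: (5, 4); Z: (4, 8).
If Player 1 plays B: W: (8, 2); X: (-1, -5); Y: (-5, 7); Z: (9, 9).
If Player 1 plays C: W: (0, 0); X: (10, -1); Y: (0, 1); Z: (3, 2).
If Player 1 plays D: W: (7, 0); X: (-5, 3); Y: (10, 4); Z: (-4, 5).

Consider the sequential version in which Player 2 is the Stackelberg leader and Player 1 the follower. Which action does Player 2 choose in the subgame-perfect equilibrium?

Solve by backward induction (Player 2 leads).
- W: Player 1 compares 7, 8, 0, 7 and picks B; Player 2 would get 2.
- X: Player 1 compares 5, -1, 10, -5 and picks C; Player 2 would get -1.
- Y: Player 1 compares 5, -5, 0, 10 and picks D; Player 2 would get 4.
- Z: Player 1 compares 4, 9, 3, -4 and picks B; Player 2 would get 9.
Among 2, -1, 4, 9, the best is 9 at Z. Subgame-perfect outcome: (B, Z) with payoffs (9, 9).

Z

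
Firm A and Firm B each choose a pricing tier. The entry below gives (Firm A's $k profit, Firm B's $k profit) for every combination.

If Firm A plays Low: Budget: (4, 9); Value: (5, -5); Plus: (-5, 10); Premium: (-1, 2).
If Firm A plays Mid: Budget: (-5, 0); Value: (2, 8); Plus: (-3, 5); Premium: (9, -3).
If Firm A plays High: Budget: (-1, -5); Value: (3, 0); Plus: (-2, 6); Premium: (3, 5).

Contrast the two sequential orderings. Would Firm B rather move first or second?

If Firm A leads: Firm B's best replies are Low→Plus, Mid→Value, High→Plus; Firm A's induced payoffs -5, 2, -2; outcome (Mid, Value), payoffs (2, 8).
If Firm B leads: Firm A's best replies are Budget→Low, Value→Low, Plus→High, Premium→Mid; Firm B's induced payoffs 9, -5, 6, -3; outcome (Low, Budget), payoffs (4, 9).
Firm B gets 9 moving first and 8 moving second, so Firm B prefers to move first.

first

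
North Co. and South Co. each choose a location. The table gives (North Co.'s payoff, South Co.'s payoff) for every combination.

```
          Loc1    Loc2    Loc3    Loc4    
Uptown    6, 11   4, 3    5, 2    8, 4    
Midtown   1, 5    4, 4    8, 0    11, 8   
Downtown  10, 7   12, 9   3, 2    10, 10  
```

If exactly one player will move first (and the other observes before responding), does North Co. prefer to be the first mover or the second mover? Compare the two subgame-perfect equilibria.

second

If North Co. leads: South Co.'s best replies are Uptown→Loc1, Midtown→Loc4, Downtown→Loc4; North Co.'s induced payoffs 6, 11, 10; outcome (Midtown, Loc4), payoffs (11, 8).
If South Co. leads: North Co.'s best replies are Loc1→Downtown, Loc2→Downtown, Loc3→Midtown, Loc4→Midtown; South Co.'s induced payoffs 7, 9, 0, 8; outcome (Downtown, Loc2), payoffs (12, 9).
North Co. gets 11 moving first and 12 moving second, so North Co. prefers to move second.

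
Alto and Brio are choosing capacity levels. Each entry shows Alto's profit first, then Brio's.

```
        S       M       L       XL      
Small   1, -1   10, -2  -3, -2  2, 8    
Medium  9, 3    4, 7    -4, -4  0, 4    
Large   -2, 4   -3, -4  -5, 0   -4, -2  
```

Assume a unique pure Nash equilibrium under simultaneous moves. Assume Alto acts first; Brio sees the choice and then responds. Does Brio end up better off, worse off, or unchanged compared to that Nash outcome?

worse off

Solve by backward induction (Alto leads).
- Small: BR = XL, leader payoff 2.
- Medium: BR = M, leader payoff 4.
- Large: BR = S, leader payoff -2.
Among 2, 4, -2, the best is 4 at Medium. Subgame-perfect outcome: (Medium, M) with payoffs (4, 7).
Under simultaneous play:
Alto's best replies: S→Medium; M→Small; L→Small; XL→Small.
Brio's best replies: Small→XL; Medium→M; Large→S.
The unique mutual best reply is (Small, XL), giving (2, 8).
Brio earns 7 sequentially versus 8 at the Nash outcome: worse off.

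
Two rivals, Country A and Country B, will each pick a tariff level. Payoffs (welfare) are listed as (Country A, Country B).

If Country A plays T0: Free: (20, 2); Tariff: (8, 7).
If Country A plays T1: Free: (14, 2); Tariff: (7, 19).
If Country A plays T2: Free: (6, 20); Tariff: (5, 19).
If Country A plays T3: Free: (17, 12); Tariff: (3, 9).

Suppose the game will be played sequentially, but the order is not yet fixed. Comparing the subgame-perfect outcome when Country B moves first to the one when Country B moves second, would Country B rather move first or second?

If Country A leads: Country B's best replies are T0→Tariff, T1→Tariff, T2→Free, T3→Free; Country A's induced payoffs 8, 7, 6, 17; outcome (T3, Free), payoffs (17, 12).
If Country B leads: Country A's best replies are Free→T0, Tariff→T0; Country B's induced payoffs 2, 7; outcome (T0, Tariff), payoffs (8, 7).
Country B gets 7 moving first and 12 moving second, so Country B prefers to move second.

second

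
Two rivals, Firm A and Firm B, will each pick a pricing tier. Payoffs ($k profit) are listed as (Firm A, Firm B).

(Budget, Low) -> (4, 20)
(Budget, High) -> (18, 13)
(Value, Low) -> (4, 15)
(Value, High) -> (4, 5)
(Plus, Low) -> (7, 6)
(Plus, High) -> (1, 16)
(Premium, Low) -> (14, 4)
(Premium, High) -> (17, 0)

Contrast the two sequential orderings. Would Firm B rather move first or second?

first

If Firm A leads: Firm B's best replies are Budget→Low, Value→Low, Plus→High, Premium→Low; Firm A's induced payoffs 4, 4, 1, 14; outcome (Premium, Low), payoffs (14, 4).
If Firm B leads: Firm A's best replies are Low→Premium, High→Budget; Firm B's induced payoffs 4, 13; outcome (Budget, High), payoffs (18, 13).
Firm B gets 13 moving first and 4 moving second, so Firm B prefers to move first.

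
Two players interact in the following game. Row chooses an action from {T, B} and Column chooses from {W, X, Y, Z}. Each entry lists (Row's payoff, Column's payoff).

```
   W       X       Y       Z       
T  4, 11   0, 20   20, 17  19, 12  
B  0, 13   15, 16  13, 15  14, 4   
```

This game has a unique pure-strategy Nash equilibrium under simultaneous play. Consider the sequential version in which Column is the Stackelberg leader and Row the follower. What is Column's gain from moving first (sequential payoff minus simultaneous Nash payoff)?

1

Solve by backward induction (Column leads).
- W: Row compares 4, 0 and picks T; Column would get 11.
- X: Row compares 0, 15 and picks B; Column would get 16.
- Y: Row compares 20, 13 and picks T; Column would get 17.
- Z: Row compares 19, 14 and picks T; Column would get 12.
Column's induced payoffs are 11, 16, 17, 12, so Column commits to Y. Subgame-perfect outcome: (T, Y) with payoffs (20, 17).
For the simultaneous game, intersect best replies.
Row's best replies: W→T; X→B; Y→T; Z→T.
Column's best replies: T→X; B→X.
The unique mutual best reply is (B, X), giving (15, 16).
Column's commitment gain: 17 − 16 = 1.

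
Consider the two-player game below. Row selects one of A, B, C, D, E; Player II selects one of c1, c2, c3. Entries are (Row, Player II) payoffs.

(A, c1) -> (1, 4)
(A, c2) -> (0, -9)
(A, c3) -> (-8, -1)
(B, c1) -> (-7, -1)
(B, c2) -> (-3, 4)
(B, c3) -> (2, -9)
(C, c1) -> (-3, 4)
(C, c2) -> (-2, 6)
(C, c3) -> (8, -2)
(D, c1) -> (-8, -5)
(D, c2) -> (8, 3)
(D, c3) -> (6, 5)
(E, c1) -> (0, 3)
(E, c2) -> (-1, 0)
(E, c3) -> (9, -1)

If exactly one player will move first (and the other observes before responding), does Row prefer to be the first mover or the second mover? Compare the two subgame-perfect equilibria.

first

If Row leads: Player II's best replies are A→c1, B→c2, C→c2, D→c3, E→c1; Row's induced payoffs 1, -3, -2, 6, 0; outcome (D, c3), payoffs (6, 5).
If Player II leads: Row's best replies are c1→A, c2→D, c3→E; Player II's induced payoffs 4, 3, -1; outcome (A, c1), payoffs (1, 4).
Row gets 6 moving first and 1 moving second, so Row prefers to move first.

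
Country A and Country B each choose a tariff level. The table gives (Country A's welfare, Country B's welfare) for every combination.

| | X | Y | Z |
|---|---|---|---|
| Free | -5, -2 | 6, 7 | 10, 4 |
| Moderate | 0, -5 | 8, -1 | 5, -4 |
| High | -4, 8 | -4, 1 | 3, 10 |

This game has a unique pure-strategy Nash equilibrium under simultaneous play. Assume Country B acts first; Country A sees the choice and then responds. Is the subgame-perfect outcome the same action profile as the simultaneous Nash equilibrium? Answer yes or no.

Country A best-responds to each possible Country B move:
- X: Country A compares -5, 0, -4 and picks Moderate; Country B would get -5.
- Y: Country A compares 6, 8, -4 and picks Moderate; Country B would get -1.
- Z: Country A compares 10, 5, 3 and picks Free; Country B would get 4.
Country B's induced payoffs are -5, -1, 4, so Country B commits to Z. Subgame-perfect outcome: (Free, Z) with payoffs (10, 4).
Under simultaneous play:
Country A's best replies: X→Moderate; Y→Moderate; Z→Free.
Country B's best replies: Free→Y; Moderate→Y; High→Z.
Only (Moderate, Y) has each player best-responding; Nash payoffs (8, -1).
Sequential outcome (Free, Z) differs from the Nash profile (Moderate, Y).

no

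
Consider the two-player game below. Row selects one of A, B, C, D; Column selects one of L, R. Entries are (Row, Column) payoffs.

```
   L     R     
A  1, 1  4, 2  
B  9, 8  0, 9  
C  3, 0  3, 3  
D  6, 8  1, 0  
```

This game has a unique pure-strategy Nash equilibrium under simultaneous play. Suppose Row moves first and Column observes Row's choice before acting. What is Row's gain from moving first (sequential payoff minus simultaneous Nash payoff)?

2

Column best-responds to each possible Row move:
- A → Column plays R (best of 1, 2); Row gets 4.
- B → Column plays R (best of 8, 9); Row gets 0.
- C → Column plays R (best of 0, 3); Row gets 3.
- D → Column plays L (best of 8, 0); Row gets 6.
Maximizing over 4, 0, 3, 6, Row chooses D. Subgame-perfect outcome: (D, L) with payoffs (6, 8).
Under simultaneous play:
Row's best replies: L→B; R→A.
Column's best replies: A→R; B→R; C→R; D→L.
Only (A, R) has each player best-responding; Nash payoffs (4, 2).
Row's commitment gain: 6 − 4 = 2.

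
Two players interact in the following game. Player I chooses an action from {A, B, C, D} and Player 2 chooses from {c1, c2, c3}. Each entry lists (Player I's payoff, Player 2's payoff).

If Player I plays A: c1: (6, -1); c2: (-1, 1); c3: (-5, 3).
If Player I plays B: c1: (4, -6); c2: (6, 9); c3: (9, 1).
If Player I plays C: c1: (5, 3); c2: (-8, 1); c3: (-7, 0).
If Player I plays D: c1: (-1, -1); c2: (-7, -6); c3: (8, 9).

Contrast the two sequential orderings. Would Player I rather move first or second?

If Player I leads: Player 2's best replies are A→c3, B→c2, C→c1, D→c3; Player I's induced payoffs -5, 6, 5, 8; outcome (D, c3), payoffs (8, 9).
If Player 2 leads: Player I's best replies are c1→A, c2→B, c3→B; Player 2's induced payoffs -1, 9, 1; outcome (B, c2), payoffs (6, 9).
Player I gets 8 moving first and 6 moving second, so Player I prefers to move first.

first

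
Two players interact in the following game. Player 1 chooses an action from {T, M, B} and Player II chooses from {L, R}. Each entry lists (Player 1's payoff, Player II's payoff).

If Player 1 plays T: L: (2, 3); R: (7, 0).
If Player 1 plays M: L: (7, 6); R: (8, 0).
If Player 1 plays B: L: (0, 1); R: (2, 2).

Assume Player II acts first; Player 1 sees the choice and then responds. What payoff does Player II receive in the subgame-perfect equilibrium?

6

Backward induction with Player II moving first.
- L → Player 1 plays M (best of 2, 7, 0); Player II gets 6.
- R → Player 1 plays M (best of 7, 8, 2); Player II gets 0.
Player II's induced payoffs are 6, 0, so Player II commits to L. Subgame-perfect outcome: (M, L) with payoffs (7, 6).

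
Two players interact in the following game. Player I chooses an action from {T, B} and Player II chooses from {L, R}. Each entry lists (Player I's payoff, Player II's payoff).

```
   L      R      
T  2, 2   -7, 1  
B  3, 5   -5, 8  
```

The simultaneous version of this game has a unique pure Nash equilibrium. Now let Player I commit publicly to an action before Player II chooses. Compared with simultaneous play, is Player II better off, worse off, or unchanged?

Work backward from Player II's decision.
- T → Player II plays L (best of 2, 1); Player I gets 2.
- B → Player II plays R (best of 5, 8); Player I gets -5.
Maximizing over 2, -5, Player I chooses T. Subgame-perfect outcome: (T, L) with payoffs (2, 2).
For the simultaneous game, intersect best replies.
Player I's best replies: L→B; R→B.
Player II's best replies: T→L; B→R.
The unique mutual best reply is (B, R), giving (-5, 8).
Player II earns 2 sequentially versus 8 at the Nash outcome: worse off.

worse off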